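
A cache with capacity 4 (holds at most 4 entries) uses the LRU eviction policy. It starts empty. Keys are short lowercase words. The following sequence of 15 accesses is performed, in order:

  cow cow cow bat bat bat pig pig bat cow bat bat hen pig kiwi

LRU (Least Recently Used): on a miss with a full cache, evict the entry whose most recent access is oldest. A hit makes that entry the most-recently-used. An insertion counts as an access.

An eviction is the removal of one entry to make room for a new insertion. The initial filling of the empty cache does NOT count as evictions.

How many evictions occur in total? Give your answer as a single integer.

LRU simulation (capacity=4):
  1. access cow: MISS. Cache (LRU->MRU): [cow]
  2. access cow: HIT. Cache (LRU->MRU): [cow]
  3. access cow: HIT. Cache (LRU->MRU): [cow]
  4. access bat: MISS. Cache (LRU->MRU): [cow bat]
  5. access bat: HIT. Cache (LRU->MRU): [cow bat]
  6. access bat: HIT. Cache (LRU->MRU): [cow bat]
  7. access pig: MISS. Cache (LRU->MRU): [cow bat pig]
  8. access pig: HIT. Cache (LRU->MRU): [cow bat pig]
  9. access bat: HIT. Cache (LRU->MRU): [cow pig bat]
  10. access cow: HIT. Cache (LRU->MRU): [pig bat cow]
  11. access bat: HIT. Cache (LRU->MRU): [pig cow bat]
  12. access bat: HIT. Cache (LRU->MRU): [pig cow bat]
  13. access hen: MISS. Cache (LRU->MRU): [pig cow bat hen]
  14. access pig: HIT. Cache (LRU->MRU): [cow bat hen pig]
  15. access kiwi: MISS, evict cow. Cache (LRU->MRU): [bat hen pig kiwi]
Total: 10 hits, 5 misses, 1 evictions

Answer: 1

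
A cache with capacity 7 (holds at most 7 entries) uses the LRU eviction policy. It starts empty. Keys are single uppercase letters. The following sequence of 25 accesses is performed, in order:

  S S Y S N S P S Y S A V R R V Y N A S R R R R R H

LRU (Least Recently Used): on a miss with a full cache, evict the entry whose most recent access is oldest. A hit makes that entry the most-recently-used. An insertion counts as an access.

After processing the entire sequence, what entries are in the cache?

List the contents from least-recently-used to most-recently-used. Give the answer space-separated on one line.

Answer: V Y N A S R H

Derivation:
LRU simulation (capacity=7):
  1. access S: MISS. Cache (LRU->MRU): [S]
  2. access S: HIT. Cache (LRU->MRU): [S]
  3. access Y: MISS. Cache (LRU->MRU): [S Y]
  4. access S: HIT. Cache (LRU->MRU): [Y S]
  5. access N: MISS. Cache (LRU->MRU): [Y S N]
  6. access S: HIT. Cache (LRU->MRU): [Y N S]
  7. access P: MISS. Cache (LRU->MRU): [Y N S P]
  8. access S: HIT. Cache (LRU->MRU): [Y N P S]
  9. access Y: HIT. Cache (LRU->MRU): [N P S Y]
  10. access S: HIT. Cache (LRU->MRU): [N P Y S]
  11. access A: MISS. Cache (LRU->MRU): [N P Y S A]
  12. access V: MISS. Cache (LRU->MRU): [N P Y S A V]
  13. access R: MISS. Cache (LRU->MRU): [N P Y S A V R]
  14. access R: HIT. Cache (LRU->MRU): [N P Y S A V R]
  15. access V: HIT. Cache (LRU->MRU): [N P Y S A R V]
  16. access Y: HIT. Cache (LRU->MRU): [N P S A R V Y]
  17. access N: HIT. Cache (LRU->MRU): [P S A R V Y N]
  18. access A: HIT. Cache (LRU->MRU): [P S R V Y N A]
  19. access S: HIT. Cache (LRU->MRU): [P R V Y N A S]
  20. access R: HIT. Cache (LRU->MRU): [P V Y N A S R]
  21. access R: HIT. Cache (LRU->MRU): [P V Y N A S R]
  22. access R: HIT. Cache (LRU->MRU): [P V Y N A S R]
  23. access R: HIT. Cache (LRU->MRU): [P V Y N A S R]
  24. access R: HIT. Cache (LRU->MRU): [P V Y N A S R]
  25. access H: MISS, evict P. Cache (LRU->MRU): [V Y N A S R H]
Total: 17 hits, 8 misses, 1 evictions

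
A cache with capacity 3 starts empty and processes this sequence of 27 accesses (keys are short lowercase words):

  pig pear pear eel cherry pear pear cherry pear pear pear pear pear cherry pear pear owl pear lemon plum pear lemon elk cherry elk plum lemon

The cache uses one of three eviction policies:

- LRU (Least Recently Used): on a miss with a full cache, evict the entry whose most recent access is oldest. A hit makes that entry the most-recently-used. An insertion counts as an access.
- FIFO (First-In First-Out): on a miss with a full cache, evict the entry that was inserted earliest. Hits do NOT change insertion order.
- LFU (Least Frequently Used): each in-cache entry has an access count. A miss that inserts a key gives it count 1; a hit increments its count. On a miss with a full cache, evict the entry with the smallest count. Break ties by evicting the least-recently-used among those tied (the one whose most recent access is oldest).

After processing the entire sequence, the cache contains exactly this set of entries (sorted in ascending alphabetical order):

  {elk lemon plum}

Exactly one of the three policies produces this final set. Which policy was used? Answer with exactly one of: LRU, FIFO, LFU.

Answer: LRU

Derivation:
Simulating under each policy and comparing final sets:
  LRU: final set = {elk lemon plum} -> MATCHES target
  FIFO: final set = {cherry elk lemon} -> differs
  LFU: final set = {cherry lemon pear} -> differs
Only LRU produces the target set.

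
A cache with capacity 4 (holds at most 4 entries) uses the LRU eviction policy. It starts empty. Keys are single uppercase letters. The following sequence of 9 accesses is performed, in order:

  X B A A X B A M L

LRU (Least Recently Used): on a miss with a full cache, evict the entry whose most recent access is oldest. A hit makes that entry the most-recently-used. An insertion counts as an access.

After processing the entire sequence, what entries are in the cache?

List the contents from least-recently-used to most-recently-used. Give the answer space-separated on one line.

Answer: B A M L

Derivation:
LRU simulation (capacity=4):
  1. access X: MISS. Cache (LRU->MRU): [X]
  2. access B: MISS. Cache (LRU->MRU): [X B]
  3. access A: MISS. Cache (LRU->MRU): [X B A]
  4. access A: HIT. Cache (LRU->MRU): [X B A]
  5. access X: HIT. Cache (LRU->MRU): [B A X]
  6. access B: HIT. Cache (LRU->MRU): [A X B]
  7. access A: HIT. Cache (LRU->MRU): [X B A]
  8. access M: MISS. Cache (LRU->MRU): [X B A M]
  9. access L: MISS, evict X. Cache (LRU->MRU): [B A M L]
Total: 4 hits, 5 misses, 1 evictions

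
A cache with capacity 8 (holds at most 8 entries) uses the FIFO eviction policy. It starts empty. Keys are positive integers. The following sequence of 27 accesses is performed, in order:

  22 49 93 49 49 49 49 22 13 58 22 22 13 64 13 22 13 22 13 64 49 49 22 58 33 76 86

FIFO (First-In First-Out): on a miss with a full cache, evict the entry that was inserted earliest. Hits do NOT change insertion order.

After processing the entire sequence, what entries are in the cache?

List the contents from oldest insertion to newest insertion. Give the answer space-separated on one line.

FIFO simulation (capacity=8):
  1. access 22: MISS. Cache (old->new): [22]
  2. access 49: MISS. Cache (old->new): [22 49]
  3. access 93: MISS. Cache (old->new): [22 49 93]
  4. access 49: HIT. Cache (old->new): [22 49 93]
  5. access 49: HIT. Cache (old->new): [22 49 93]
  6. access 49: HIT. Cache (old->new): [22 49 93]
  7. access 49: HIT. Cache (old->new): [22 49 93]
  8. access 22: HIT. Cache (old->new): [22 49 93]
  9. access 13: MISS. Cache (old->new): [22 49 93 13]
  10. access 58: MISS. Cache (old->new): [22 49 93 13 58]
  11. access 22: HIT. Cache (old->new): [22 49 93 13 58]
  12. access 22: HIT. Cache (old->new): [22 49 93 13 58]
  13. access 13: HIT. Cache (old->new): [22 49 93 13 58]
  14. access 64: MISS. Cache (old->new): [22 49 93 13 58 64]
  15. access 13: HIT. Cache (old->new): [22 49 93 13 58 64]
  16. access 22: HIT. Cache (old->new): [22 49 93 13 58 64]
  17. access 13: HIT. Cache (old->new): [22 49 93 13 58 64]
  18. access 22: HIT. Cache (old->new): [22 49 93 13 58 64]
  19. access 13: HIT. Cache (old->new): [22 49 93 13 58 64]
  20. access 64: HIT. Cache (old->new): [22 49 93 13 58 64]
  21. access 49: HIT. Cache (old->new): [22 49 93 13 58 64]
  22. access 49: HIT. Cache (old->new): [22 49 93 13 58 64]
  23. access 22: HIT. Cache (old->new): [22 49 93 13 58 64]
  24. access 58: HIT. Cache (old->new): [22 49 93 13 58 64]
  25. access 33: MISS. Cache (old->new): [22 49 93 13 58 64 33]
  26. access 76: MISS. Cache (old->new): [22 49 93 13 58 64 33 76]
  27. access 86: MISS, evict 22. Cache (old->new): [49 93 13 58 64 33 76 86]
Total: 18 hits, 9 misses, 1 evictions

Answer: 49 93 13 58 64 33 76 86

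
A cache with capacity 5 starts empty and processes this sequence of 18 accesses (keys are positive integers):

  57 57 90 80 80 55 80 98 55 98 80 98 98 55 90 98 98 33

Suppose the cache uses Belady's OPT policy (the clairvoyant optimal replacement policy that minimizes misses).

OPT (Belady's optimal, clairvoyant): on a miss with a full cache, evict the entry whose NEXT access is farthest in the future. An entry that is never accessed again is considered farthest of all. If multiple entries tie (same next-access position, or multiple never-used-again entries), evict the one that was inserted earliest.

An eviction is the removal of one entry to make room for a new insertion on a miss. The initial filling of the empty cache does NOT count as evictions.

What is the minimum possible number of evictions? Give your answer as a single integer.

Answer: 1

Derivation:
OPT (Belady) simulation (capacity=5):
  1. access 57: MISS. Cache: [57]
  2. access 57: HIT. Next use of 57: never. Cache: [57]
  3. access 90: MISS. Cache: [57 90]
  4. access 80: MISS. Cache: [57 90 80]
  5. access 80: HIT. Next use of 80: step 7. Cache: [57 90 80]
  6. access 55: MISS. Cache: [57 90 80 55]
  7. access 80: HIT. Next use of 80: step 11. Cache: [57 90 80 55]
  8. access 98: MISS. Cache: [57 90 80 55 98]
  9. access 55: HIT. Next use of 55: step 14. Cache: [57 90 80 55 98]
  10. access 98: HIT. Next use of 98: step 12. Cache: [57 90 80 55 98]
  11. access 80: HIT. Next use of 80: never. Cache: [57 90 80 55 98]
  12. access 98: HIT. Next use of 98: step 13. Cache: [57 90 80 55 98]
  13. access 98: HIT. Next use of 98: step 16. Cache: [57 90 80 55 98]
  14. access 55: HIT. Next use of 55: never. Cache: [57 90 80 55 98]
  15. access 90: HIT. Next use of 90: never. Cache: [57 90 80 55 98]
  16. access 98: HIT. Next use of 98: step 17. Cache: [57 90 80 55 98]
  17. access 98: HIT. Next use of 98: never. Cache: [57 90 80 55 98]
  18. access 33: MISS, evict 57 (next use: never). Cache: [90 80 55 98 33]
Total: 12 hits, 6 misses, 1 evictions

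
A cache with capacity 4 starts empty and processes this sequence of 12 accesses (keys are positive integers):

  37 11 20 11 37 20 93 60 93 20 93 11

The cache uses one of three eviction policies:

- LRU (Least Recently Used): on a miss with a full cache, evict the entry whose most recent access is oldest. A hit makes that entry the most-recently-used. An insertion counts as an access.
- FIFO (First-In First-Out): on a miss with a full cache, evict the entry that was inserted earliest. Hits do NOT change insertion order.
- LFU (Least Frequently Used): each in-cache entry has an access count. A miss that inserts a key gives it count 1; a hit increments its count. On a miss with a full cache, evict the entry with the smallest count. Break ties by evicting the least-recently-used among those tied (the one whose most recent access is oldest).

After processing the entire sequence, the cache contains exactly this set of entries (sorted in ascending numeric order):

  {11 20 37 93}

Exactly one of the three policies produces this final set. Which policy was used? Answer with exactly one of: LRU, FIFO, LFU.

Simulating under each policy and comparing final sets:
  LRU: final set = {11 20 60 93} -> differs
  FIFO: final set = {11 20 60 93} -> differs
  LFU: final set = {11 20 37 93} -> MATCHES target
Only LFU produces the target set.

Answer: LFU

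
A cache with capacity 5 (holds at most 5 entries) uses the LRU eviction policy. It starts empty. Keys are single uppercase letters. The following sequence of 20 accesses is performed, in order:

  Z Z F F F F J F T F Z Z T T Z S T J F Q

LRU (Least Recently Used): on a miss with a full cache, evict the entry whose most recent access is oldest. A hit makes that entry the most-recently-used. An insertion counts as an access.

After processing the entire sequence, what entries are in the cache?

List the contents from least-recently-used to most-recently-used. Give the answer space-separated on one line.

LRU simulation (capacity=5):
  1. access Z: MISS. Cache (LRU->MRU): [Z]
  2. access Z: HIT. Cache (LRU->MRU): [Z]
  3. access F: MISS. Cache (LRU->MRU): [Z F]
  4. access F: HIT. Cache (LRU->MRU): [Z F]
  5. access F: HIT. Cache (LRU->MRU): [Z F]
  6. access F: HIT. Cache (LRU->MRU): [Z F]
  7. access J: MISS. Cache (LRU->MRU): [Z F J]
  8. access F: HIT. Cache (LRU->MRU): [Z J F]
  9. access T: MISS. Cache (LRU->MRU): [Z J F T]
  10. access F: HIT. Cache (LRU->MRU): [Z J T F]
  11. access Z: HIT. Cache (LRU->MRU): [J T F Z]
  12. access Z: HIT. Cache (LRU->MRU): [J T F Z]
  13. access T: HIT. Cache (LRU->MRU): [J F Z T]
  14. access T: HIT. Cache (LRU->MRU): [J F Z T]
  15. access Z: HIT. Cache (LRU->MRU): [J F T Z]
  16. access S: MISS. Cache (LRU->MRU): [J F T Z S]
  17. access T: HIT. Cache (LRU->MRU): [J F Z S T]
  18. access J: HIT. Cache (LRU->MRU): [F Z S T J]
  19. access F: HIT. Cache (LRU->MRU): [Z S T J F]
  20. access Q: MISS, evict Z. Cache (LRU->MRU): [S T J F Q]
Total: 14 hits, 6 misses, 1 evictions

Answer: S T J F Q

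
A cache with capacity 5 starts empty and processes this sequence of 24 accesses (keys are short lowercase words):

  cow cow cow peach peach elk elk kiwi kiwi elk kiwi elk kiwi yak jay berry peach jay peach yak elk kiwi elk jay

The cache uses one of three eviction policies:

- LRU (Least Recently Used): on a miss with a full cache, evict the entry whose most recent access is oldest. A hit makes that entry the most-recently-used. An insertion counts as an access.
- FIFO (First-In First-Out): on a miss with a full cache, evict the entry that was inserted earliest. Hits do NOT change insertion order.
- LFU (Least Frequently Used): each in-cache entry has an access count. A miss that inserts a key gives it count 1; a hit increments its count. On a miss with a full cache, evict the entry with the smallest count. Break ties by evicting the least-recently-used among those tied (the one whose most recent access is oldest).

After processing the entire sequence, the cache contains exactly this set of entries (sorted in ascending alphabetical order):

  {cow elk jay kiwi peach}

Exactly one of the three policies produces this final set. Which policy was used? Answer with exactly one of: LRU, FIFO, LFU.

Answer: LFU

Derivation:
Simulating under each policy and comparing final sets:
  LRU: final set = {elk jay kiwi peach yak} -> differs
  FIFO: final set = {berry elk jay kiwi peach} -> differs
  LFU: final set = {cow elk jay kiwi peach} -> MATCHES target
Only LFU produces the target set.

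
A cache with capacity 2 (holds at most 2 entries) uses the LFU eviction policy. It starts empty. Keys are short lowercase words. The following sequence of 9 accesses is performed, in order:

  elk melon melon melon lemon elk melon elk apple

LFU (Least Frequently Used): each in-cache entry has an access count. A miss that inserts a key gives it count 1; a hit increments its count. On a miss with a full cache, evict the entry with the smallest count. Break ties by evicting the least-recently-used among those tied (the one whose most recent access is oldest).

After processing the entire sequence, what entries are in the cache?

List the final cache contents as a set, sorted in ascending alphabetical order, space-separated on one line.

Answer: apple melon

Derivation:
LFU simulation (capacity=2):
  1. access elk: MISS. Cache: [elk(c=1)]
  2. access melon: MISS. Cache: [elk(c=1) melon(c=1)]
  3. access melon: HIT, count now 2. Cache: [elk(c=1) melon(c=2)]
  4. access melon: HIT, count now 3. Cache: [elk(c=1) melon(c=3)]
  5. access lemon: MISS, evict elk(c=1). Cache: [lemon(c=1) melon(c=3)]
  6. access elk: MISS, evict lemon(c=1). Cache: [elk(c=1) melon(c=3)]
  7. access melon: HIT, count now 4. Cache: [elk(c=1) melon(c=4)]
  8. access elk: HIT, count now 2. Cache: [elk(c=2) melon(c=4)]
  9. access apple: MISS, evict elk(c=2). Cache: [apple(c=1) melon(c=4)]
Total: 4 hits, 5 misses, 3 evictions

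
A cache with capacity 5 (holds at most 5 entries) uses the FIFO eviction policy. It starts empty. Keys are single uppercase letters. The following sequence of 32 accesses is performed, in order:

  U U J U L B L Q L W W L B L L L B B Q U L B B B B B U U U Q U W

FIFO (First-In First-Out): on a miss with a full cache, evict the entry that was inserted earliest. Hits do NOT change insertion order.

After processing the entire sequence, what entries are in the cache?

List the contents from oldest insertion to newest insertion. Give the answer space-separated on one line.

Answer: L B Q W U

Derivation:
FIFO simulation (capacity=5):
  1. access U: MISS. Cache (old->new): [U]
  2. access U: HIT. Cache (old->new): [U]
  3. access J: MISS. Cache (old->new): [U J]
  4. access U: HIT. Cache (old->new): [U J]
  5. access L: MISS. Cache (old->new): [U J L]
  6. access B: MISS. Cache (old->new): [U J L B]
  7. access L: HIT. Cache (old->new): [U J L B]
  8. access Q: MISS. Cache (old->new): [U J L B Q]
  9. access L: HIT. Cache (old->new): [U J L B Q]
  10. access W: MISS, evict U. Cache (old->new): [J L B Q W]
  11. access W: HIT. Cache (old->new): [J L B Q W]
  12. access L: HIT. Cache (old->new): [J L B Q W]
  13. access B: HIT. Cache (old->new): [J L B Q W]
  14. access L: HIT. Cache (old->new): [J L B Q W]
  15. access L: HIT. Cache (old->new): [J L B Q W]
  16. access L: HIT. Cache (old->new): [J L B Q W]
  17. access B: HIT. Cache (old->new): [J L B Q W]
  18. access B: HIT. Cache (old->new): [J L B Q W]
  19. access Q: HIT. Cache (old->new): [J L B Q W]
  20. access U: MISS, evict J. Cache (old->new): [L B Q W U]
  21. access L: HIT. Cache (old->new): [L B Q W U]
  22. access B: HIT. Cache (old->new): [L B Q W U]
  23. access B: HIT. Cache (old->new): [L B Q W U]
  24. access B: HIT. Cache (old->new): [L B Q W U]
  25. access B: HIT. Cache (old->new): [L B Q W U]
  26. access B: HIT. Cache (old->new): [L B Q W U]
  27. access U: HIT. Cache (old->new): [L B Q W U]
  28. access U: HIT. Cache (old->new): [L B Q W U]
  29. access U: HIT. Cache (old->new): [L B Q W U]
  30. access Q: HIT. Cache (old->new): [L B Q W U]
  31. access U: HIT. Cache (old->new): [L B Q W U]
  32. access W: HIT. Cache (old->new): [L B Q W U]
Total: 25 hits, 7 misses, 2 evictions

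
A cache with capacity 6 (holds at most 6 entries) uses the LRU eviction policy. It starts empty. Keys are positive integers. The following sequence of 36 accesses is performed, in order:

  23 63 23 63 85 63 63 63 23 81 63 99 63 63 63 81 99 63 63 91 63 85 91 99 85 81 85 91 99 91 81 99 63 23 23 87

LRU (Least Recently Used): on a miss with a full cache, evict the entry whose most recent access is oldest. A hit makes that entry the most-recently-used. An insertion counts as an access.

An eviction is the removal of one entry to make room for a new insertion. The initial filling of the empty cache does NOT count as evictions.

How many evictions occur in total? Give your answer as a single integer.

LRU simulation (capacity=6):
  1. access 23: MISS. Cache (LRU->MRU): [23]
  2. access 63: MISS. Cache (LRU->MRU): [23 63]
  3. access 23: HIT. Cache (LRU->MRU): [63 23]
  4. access 63: HIT. Cache (LRU->MRU): [23 63]
  5. access 85: MISS. Cache (LRU->MRU): [23 63 85]
  6. access 63: HIT. Cache (LRU->MRU): [23 85 63]
  7. access 63: HIT. Cache (LRU->MRU): [23 85 63]
  8. access 63: HIT. Cache (LRU->MRU): [23 85 63]
  9. access 23: HIT. Cache (LRU->MRU): [85 63 23]
  10. access 81: MISS. Cache (LRU->MRU): [85 63 23 81]
  11. access 63: HIT. Cache (LRU->MRU): [85 23 81 63]
  12. access 99: MISS. Cache (LRU->MRU): [85 23 81 63 99]
  13. access 63: HIT. Cache (LRU->MRU): [85 23 81 99 63]
  14. access 63: HIT. Cache (LRU->MRU): [85 23 81 99 63]
  15. access 63: HIT. Cache (LRU->MRU): [85 23 81 99 63]
  16. access 81: HIT. Cache (LRU->MRU): [85 23 99 63 81]
  17. access 99: HIT. Cache (LRU->MRU): [85 23 63 81 99]
  18. access 63: HIT. Cache (LRU->MRU): [85 23 81 99 63]
  19. access 63: HIT. Cache (LRU->MRU): [85 23 81 99 63]
  20. access 91: MISS. Cache (LRU->MRU): [85 23 81 99 63 91]
  21. access 63: HIT. Cache (LRU->MRU): [85 23 81 99 91 63]
  22. access 85: HIT. Cache (LRU->MRU): [23 81 99 91 63 85]
  23. access 91: HIT. Cache (LRU->MRU): [23 81 99 63 85 91]
  24. access 99: HIT. Cache (LRU->MRU): [23 81 63 85 91 99]
  25. access 85: HIT. Cache (LRU->MRU): [23 81 63 91 99 85]
  26. access 81: HIT. Cache (LRU->MRU): [23 63 91 99 85 81]
  27. access 85: HIT. Cache (LRU->MRU): [23 63 91 99 81 85]
  28. access 91: HIT. Cache (LRU->MRU): [23 63 99 81 85 91]
  29. access 99: HIT. Cache (LRU->MRU): [23 63 81 85 91 99]
  30. access 91: HIT. Cache (LRU->MRU): [23 63 81 85 99 91]
  31. access 81: HIT. Cache (LRU->MRU): [23 63 85 99 91 81]
  32. access 99: HIT. Cache (LRU->MRU): [23 63 85 91 81 99]
  33. access 63: HIT. Cache (LRU->MRU): [23 85 91 81 99 63]
  34. access 23: HIT. Cache (LRU->MRU): [85 91 81 99 63 23]
  35. access 23: HIT. Cache (LRU->MRU): [85 91 81 99 63 23]
  36. access 87: MISS, evict 85. Cache (LRU->MRU): [91 81 99 63 23 87]
Total: 29 hits, 7 misses, 1 evictions

Answer: 1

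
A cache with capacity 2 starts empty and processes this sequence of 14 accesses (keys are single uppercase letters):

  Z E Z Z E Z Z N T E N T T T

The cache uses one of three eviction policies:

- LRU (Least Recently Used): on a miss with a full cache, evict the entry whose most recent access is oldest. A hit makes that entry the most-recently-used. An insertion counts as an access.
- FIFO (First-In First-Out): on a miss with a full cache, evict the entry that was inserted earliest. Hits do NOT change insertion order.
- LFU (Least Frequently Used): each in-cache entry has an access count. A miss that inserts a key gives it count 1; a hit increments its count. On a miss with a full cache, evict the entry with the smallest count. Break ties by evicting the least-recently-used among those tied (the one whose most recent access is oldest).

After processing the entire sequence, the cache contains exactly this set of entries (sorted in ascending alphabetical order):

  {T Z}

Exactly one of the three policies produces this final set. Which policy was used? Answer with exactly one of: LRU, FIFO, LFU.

Simulating under each policy and comparing final sets:
  LRU: final set = {N T} -> differs
  FIFO: final set = {N T} -> differs
  LFU: final set = {T Z} -> MATCHES target
Only LFU produces the target set.

Answer: LFU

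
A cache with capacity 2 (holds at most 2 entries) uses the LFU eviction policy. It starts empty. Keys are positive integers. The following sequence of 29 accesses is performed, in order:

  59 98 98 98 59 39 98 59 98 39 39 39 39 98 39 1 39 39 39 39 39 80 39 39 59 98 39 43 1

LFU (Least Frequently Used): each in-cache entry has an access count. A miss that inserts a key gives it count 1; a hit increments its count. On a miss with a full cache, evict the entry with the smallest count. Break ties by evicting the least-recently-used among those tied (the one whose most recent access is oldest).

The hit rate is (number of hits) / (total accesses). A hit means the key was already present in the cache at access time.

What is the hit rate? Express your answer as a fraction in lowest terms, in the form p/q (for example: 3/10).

Answer: 16/29

Derivation:
LFU simulation (capacity=2):
  1. access 59: MISS. Cache: [59(c=1)]
  2. access 98: MISS. Cache: [59(c=1) 98(c=1)]
  3. access 98: HIT, count now 2. Cache: [59(c=1) 98(c=2)]
  4. access 98: HIT, count now 3. Cache: [59(c=1) 98(c=3)]
  5. access 59: HIT, count now 2. Cache: [59(c=2) 98(c=3)]
  6. access 39: MISS, evict 59(c=2). Cache: [39(c=1) 98(c=3)]
  7. access 98: HIT, count now 4. Cache: [39(c=1) 98(c=4)]
  8. access 59: MISS, evict 39(c=1). Cache: [59(c=1) 98(c=4)]
  9. access 98: HIT, count now 5. Cache: [59(c=1) 98(c=5)]
  10. access 39: MISS, evict 59(c=1). Cache: [39(c=1) 98(c=5)]
  11. access 39: HIT, count now 2. Cache: [39(c=2) 98(c=5)]
  12. access 39: HIT, count now 3. Cache: [39(c=3) 98(c=5)]
  13. access 39: HIT, count now 4. Cache: [39(c=4) 98(c=5)]
  14. access 98: HIT, count now 6. Cache: [39(c=4) 98(c=6)]
  15. access 39: HIT, count now 5. Cache: [39(c=5) 98(c=6)]
  16. access 1: MISS, evict 39(c=5). Cache: [1(c=1) 98(c=6)]
  17. access 39: MISS, evict 1(c=1). Cache: [39(c=1) 98(c=6)]
  18. access 39: HIT, count now 2. Cache: [39(c=2) 98(c=6)]
  19. access 39: HIT, count now 3. Cache: [39(c=3) 98(c=6)]
  20. access 39: HIT, count now 4. Cache: [39(c=4) 98(c=6)]
  21. access 39: HIT, count now 5. Cache: [39(c=5) 98(c=6)]
  22. access 80: MISS, evict 39(c=5). Cache: [80(c=1) 98(c=6)]
  23. access 39: MISS, evict 80(c=1). Cache: [39(c=1) 98(c=6)]
  24. access 39: HIT, count now 2. Cache: [39(c=2) 98(c=6)]
  25. access 59: MISS, evict 39(c=2). Cache: [59(c=1) 98(c=6)]
  26. access 98: HIT, count now 7. Cache: [59(c=1) 98(c=7)]
  27. access 39: MISS, evict 59(c=1). Cache: [39(c=1) 98(c=7)]
  28. access 43: MISS, evict 39(c=1). Cache: [43(c=1) 98(c=7)]
  29. access 1: MISS, evict 43(c=1). Cache: [1(c=1) 98(c=7)]
Total: 16 hits, 13 misses, 11 evictions

Hit rate = 16/29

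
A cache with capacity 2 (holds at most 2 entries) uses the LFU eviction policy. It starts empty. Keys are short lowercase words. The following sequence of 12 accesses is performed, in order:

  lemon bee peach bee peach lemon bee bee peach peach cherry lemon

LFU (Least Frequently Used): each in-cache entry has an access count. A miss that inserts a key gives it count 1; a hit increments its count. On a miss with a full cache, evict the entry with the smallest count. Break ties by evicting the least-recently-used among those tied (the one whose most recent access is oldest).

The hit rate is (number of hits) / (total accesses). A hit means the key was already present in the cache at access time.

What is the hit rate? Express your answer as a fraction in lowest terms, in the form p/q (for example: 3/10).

Answer: 5/12

Derivation:
LFU simulation (capacity=2):
  1. access lemon: MISS. Cache: [lemon(c=1)]
  2. access bee: MISS. Cache: [lemon(c=1) bee(c=1)]
  3. access peach: MISS, evict lemon(c=1). Cache: [bee(c=1) peach(c=1)]
  4. access bee: HIT, count now 2. Cache: [peach(c=1) bee(c=2)]
  5. access peach: HIT, count now 2. Cache: [bee(c=2) peach(c=2)]
  6. access lemon: MISS, evict bee(c=2). Cache: [lemon(c=1) peach(c=2)]
  7. access bee: MISS, evict lemon(c=1). Cache: [bee(c=1) peach(c=2)]
  8. access bee: HIT, count now 2. Cache: [peach(c=2) bee(c=2)]
  9. access peach: HIT, count now 3. Cache: [bee(c=2) peach(c=3)]
  10. access peach: HIT, count now 4. Cache: [bee(c=2) peach(c=4)]
  11. access cherry: MISS, evict bee(c=2). Cache: [cherry(c=1) peach(c=4)]
  12. access lemon: MISS, evict cherry(c=1). Cache: [lemon(c=1) peach(c=4)]
Total: 5 hits, 7 misses, 5 evictions

Hit rate = 5/12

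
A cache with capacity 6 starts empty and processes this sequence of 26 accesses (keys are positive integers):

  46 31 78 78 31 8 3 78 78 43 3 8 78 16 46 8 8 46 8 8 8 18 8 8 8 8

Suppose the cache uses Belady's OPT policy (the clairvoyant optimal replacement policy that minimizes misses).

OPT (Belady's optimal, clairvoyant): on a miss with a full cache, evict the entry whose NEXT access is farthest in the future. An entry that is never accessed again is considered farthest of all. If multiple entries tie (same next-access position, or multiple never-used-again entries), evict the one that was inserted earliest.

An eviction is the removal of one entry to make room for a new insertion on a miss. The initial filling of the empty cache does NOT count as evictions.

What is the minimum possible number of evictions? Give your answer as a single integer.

Answer: 2

Derivation:
OPT (Belady) simulation (capacity=6):
  1. access 46: MISS. Cache: [46]
  2. access 31: MISS. Cache: [46 31]
  3. access 78: MISS. Cache: [46 31 78]
  4. access 78: HIT. Next use of 78: step 8. Cache: [46 31 78]
  5. access 31: HIT. Next use of 31: never. Cache: [46 31 78]
  6. access 8: MISS. Cache: [46 31 78 8]
  7. access 3: MISS. Cache: [46 31 78 8 3]
  8. access 78: HIT. Next use of 78: step 9. Cache: [46 31 78 8 3]
  9. access 78: HIT. Next use of 78: step 13. Cache: [46 31 78 8 3]
  10. access 43: MISS. Cache: [46 31 78 8 3 43]
  11. access 3: HIT. Next use of 3: never. Cache: [46 31 78 8 3 43]
  12. access 8: HIT. Next use of 8: step 16. Cache: [46 31 78 8 3 43]
  13. access 78: HIT. Next use of 78: never. Cache: [46 31 78 8 3 43]
  14. access 16: MISS, evict 31 (next use: never). Cache: [46 78 8 3 43 16]
  15. access 46: HIT. Next use of 46: step 18. Cache: [46 78 8 3 43 16]
  16. access 8: HIT. Next use of 8: step 17. Cache: [46 78 8 3 43 16]
  17. access 8: HIT. Next use of 8: step 19. Cache: [46 78 8 3 43 16]
  18. access 46: HIT. Next use of 46: never. Cache: [46 78 8 3 43 16]
  19. access 8: HIT. Next use of 8: step 20. Cache: [46 78 8 3 43 16]
  20. access 8: HIT. Next use of 8: step 21. Cache: [46 78 8 3 43 16]
  21. access 8: HIT. Next use of 8: step 23. Cache: [46 78 8 3 43 16]
  22. access 18: MISS, evict 46 (next use: never). Cache: [78 8 3 43 16 18]
  23. access 8: HIT. Next use of 8: step 24. Cache: [78 8 3 43 16 18]
  24. access 8: HIT. Next use of 8: step 25. Cache: [78 8 3 43 16 18]
  25. access 8: HIT. Next use of 8: step 26. Cache: [78 8 3 43 16 18]
  26. access 8: HIT. Next use of 8: never. Cache: [78 8 3 43 16 18]
Total: 18 hits, 8 misses, 2 evictions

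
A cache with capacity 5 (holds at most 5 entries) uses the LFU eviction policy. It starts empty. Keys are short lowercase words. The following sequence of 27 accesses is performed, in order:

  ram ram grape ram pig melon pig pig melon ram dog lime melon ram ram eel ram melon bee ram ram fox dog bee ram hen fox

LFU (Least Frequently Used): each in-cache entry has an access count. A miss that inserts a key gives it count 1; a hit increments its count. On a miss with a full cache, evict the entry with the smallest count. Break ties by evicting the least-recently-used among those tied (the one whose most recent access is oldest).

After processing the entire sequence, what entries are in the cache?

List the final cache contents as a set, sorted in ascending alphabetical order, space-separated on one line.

LFU simulation (capacity=5):
  1. access ram: MISS. Cache: [ram(c=1)]
  2. access ram: HIT, count now 2. Cache: [ram(c=2)]
  3. access grape: MISS. Cache: [grape(c=1) ram(c=2)]
  4. access ram: HIT, count now 3. Cache: [grape(c=1) ram(c=3)]
  5. access pig: MISS. Cache: [grape(c=1) pig(c=1) ram(c=3)]
  6. access melon: MISS. Cache: [grape(c=1) pig(c=1) melon(c=1) ram(c=3)]
  7. access pig: HIT, count now 2. Cache: [grape(c=1) melon(c=1) pig(c=2) ram(c=3)]
  8. access pig: HIT, count now 3. Cache: [grape(c=1) melon(c=1) ram(c=3) pig(c=3)]
  9. access melon: HIT, count now 2. Cache: [grape(c=1) melon(c=2) ram(c=3) pig(c=3)]
  10. access ram: HIT, count now 4. Cache: [grape(c=1) melon(c=2) pig(c=3) ram(c=4)]
  11. access dog: MISS. Cache: [grape(c=1) dog(c=1) melon(c=2) pig(c=3) ram(c=4)]
  12. access lime: MISS, evict grape(c=1). Cache: [dog(c=1) lime(c=1) melon(c=2) pig(c=3) ram(c=4)]
  13. access melon: HIT, count now 3. Cache: [dog(c=1) lime(c=1) pig(c=3) melon(c=3) ram(c=4)]
  14. access ram: HIT, count now 5. Cache: [dog(c=1) lime(c=1) pig(c=3) melon(c=3) ram(c=5)]
  15. access ram: HIT, count now 6. Cache: [dog(c=1) lime(c=1) pig(c=3) melon(c=3) ram(c=6)]
  16. access eel: MISS, evict dog(c=1). Cache: [lime(c=1) eel(c=1) pig(c=3) melon(c=3) ram(c=6)]
  17. access ram: HIT, count now 7. Cache: [lime(c=1) eel(c=1) pig(c=3) melon(c=3) ram(c=7)]
  18. access melon: HIT, count now 4. Cache: [lime(c=1) eel(c=1) pig(c=3) melon(c=4) ram(c=7)]
  19. access bee: MISS, evict lime(c=1). Cache: [eel(c=1) bee(c=1) pig(c=3) melon(c=4) ram(c=7)]
  20. access ram: HIT, count now 8. Cache: [eel(c=1) bee(c=1) pig(c=3) melon(c=4) ram(c=8)]
  21. access ram: HIT, count now 9. Cache: [eel(c=1) bee(c=1) pig(c=3) melon(c=4) ram(c=9)]
  22. access fox: MISS, evict eel(c=1). Cache: [bee(c=1) fox(c=1) pig(c=3) melon(c=4) ram(c=9)]
  23. access dog: MISS, evict bee(c=1). Cache: [fox(c=1) dog(c=1) pig(c=3) melon(c=4) ram(c=9)]
  24. access bee: MISS, evict fox(c=1). Cache: [dog(c=1) bee(c=1) pig(c=3) melon(c=4) ram(c=9)]
  25. access ram: HIT, count now 10. Cache: [dog(c=1) bee(c=1) pig(c=3) melon(c=4) ram(c=10)]
  26. access hen: MISS, evict dog(c=1). Cache: [bee(c=1) hen(c=1) pig(c=3) melon(c=4) ram(c=10)]
  27. access fox: MISS, evict bee(c=1). Cache: [hen(c=1) fox(c=1) pig(c=3) melon(c=4) ram(c=10)]
Total: 14 hits, 13 misses, 8 evictions

Answer: fox hen melon pig ram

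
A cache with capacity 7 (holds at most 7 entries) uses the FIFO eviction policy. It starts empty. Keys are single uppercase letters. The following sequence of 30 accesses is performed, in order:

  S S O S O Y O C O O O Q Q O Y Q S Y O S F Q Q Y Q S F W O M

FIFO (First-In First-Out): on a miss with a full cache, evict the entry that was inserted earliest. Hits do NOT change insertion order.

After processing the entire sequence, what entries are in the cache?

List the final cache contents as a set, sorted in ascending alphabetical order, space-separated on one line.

Answer: C F M O Q W Y

Derivation:
FIFO simulation (capacity=7):
  1. access S: MISS. Cache (old->new): [S]
  2. access S: HIT. Cache (old->new): [S]
  3. access O: MISS. Cache (old->new): [S O]
  4. access S: HIT. Cache (old->new): [S O]
  5. access O: HIT. Cache (old->new): [S O]
  6. access Y: MISS. Cache (old->new): [S O Y]
  7. access O: HIT. Cache (old->new): [S O Y]
  8. access C: MISS. Cache (old->new): [S O Y C]
  9. access O: HIT. Cache (old->new): [S O Y C]
  10. access O: HIT. Cache (old->new): [S O Y C]
  11. access O: HIT. Cache (old->new): [S O Y C]
  12. access Q: MISS. Cache (old->new): [S O Y C Q]
  13. access Q: HIT. Cache (old->new): [S O Y C Q]
  14. access O: HIT. Cache (old->new): [S O Y C Q]
  15. access Y: HIT. Cache (old->new): [S O Y C Q]
  16. access Q: HIT. Cache (old->new): [S O Y C Q]
  17. access S: HIT. Cache (old->new): [S O Y C Q]
  18. access Y: HIT. Cache (old->new): [S O Y C Q]
  19. access O: HIT. Cache (old->new): [S O Y C Q]
  20. access S: HIT. Cache (old->new): [S O Y C Q]
  21. access F: MISS. Cache (old->new): [S O Y C Q F]
  22. access Q: HIT. Cache (old->new): [S O Y C Q F]
  23. access Q: HIT. Cache (old->new): [S O Y C Q F]
  24. access Y: HIT. Cache (old->new): [S O Y C Q F]
  25. access Q: HIT. Cache (old->new): [S O Y C Q F]
  26. access S: HIT. Cache (old->new): [S O Y C Q F]
  27. access F: HIT. Cache (old->new): [S O Y C Q F]
  28. access W: MISS. Cache (old->new): [S O Y C Q F W]
  29. access O: HIT. Cache (old->new): [S O Y C Q F W]
  30. access M: MISS, evict S. Cache (old->new): [O Y C Q F W M]
Total: 22 hits, 8 misses, 1 evictions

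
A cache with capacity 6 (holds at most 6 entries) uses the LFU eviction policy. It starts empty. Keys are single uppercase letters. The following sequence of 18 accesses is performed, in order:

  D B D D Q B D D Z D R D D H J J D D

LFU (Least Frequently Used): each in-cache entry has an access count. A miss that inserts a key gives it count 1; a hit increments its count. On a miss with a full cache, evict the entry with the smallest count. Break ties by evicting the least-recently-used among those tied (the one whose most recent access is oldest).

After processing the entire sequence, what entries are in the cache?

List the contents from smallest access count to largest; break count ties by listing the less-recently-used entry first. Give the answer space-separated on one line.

Answer: Z R H B J D

Derivation:
LFU simulation (capacity=6):
  1. access D: MISS. Cache: [D(c=1)]
  2. access B: MISS. Cache: [D(c=1) B(c=1)]
  3. access D: HIT, count now 2. Cache: [B(c=1) D(c=2)]
  4. access D: HIT, count now 3. Cache: [B(c=1) D(c=3)]
  5. access Q: MISS. Cache: [B(c=1) Q(c=1) D(c=3)]
  6. access B: HIT, count now 2. Cache: [Q(c=1) B(c=2) D(c=3)]
  7. access D: HIT, count now 4. Cache: [Q(c=1) B(c=2) D(c=4)]
  8. access D: HIT, count now 5. Cache: [Q(c=1) B(c=2) D(c=5)]
  9. access Z: MISS. Cache: [Q(c=1) Z(c=1) B(c=2) D(c=5)]
  10. access D: HIT, count now 6. Cache: [Q(c=1) Z(c=1) B(c=2) D(c=6)]
  11. access R: MISS. Cache: [Q(c=1) Z(c=1) R(c=1) B(c=2) D(c=6)]
  12. access D: HIT, count now 7. Cache: [Q(c=1) Z(c=1) R(c=1) B(c=2) D(c=7)]
  13. access D: HIT, count now 8. Cache: [Q(c=1) Z(c=1) R(c=1) B(c=2) D(c=8)]
  14. access H: MISS. Cache: [Q(c=1) Z(c=1) R(c=1) H(c=1) B(c=2) D(c=8)]
  15. access J: MISS, evict Q(c=1). Cache: [Z(c=1) R(c=1) H(c=1) J(c=1) B(c=2) D(c=8)]
  16. access J: HIT, count now 2. Cache: [Z(c=1) R(c=1) H(c=1) B(c=2) J(c=2) D(c=8)]
  17. access D: HIT, count now 9. Cache: [Z(c=1) R(c=1) H(c=1) B(c=2) J(c=2) D(c=9)]
  18. access D: HIT, count now 10. Cache: [Z(c=1) R(c=1) H(c=1) B(c=2) J(c=2) D(c=10)]
Total: 11 hits, 7 misses, 1 evictions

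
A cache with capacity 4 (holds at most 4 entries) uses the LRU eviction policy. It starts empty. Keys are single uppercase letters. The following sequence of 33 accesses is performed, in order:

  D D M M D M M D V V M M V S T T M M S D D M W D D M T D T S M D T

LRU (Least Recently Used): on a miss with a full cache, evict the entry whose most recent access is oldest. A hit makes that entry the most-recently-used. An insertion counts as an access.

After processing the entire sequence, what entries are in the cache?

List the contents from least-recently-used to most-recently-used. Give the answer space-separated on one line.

Answer: S M D T

Derivation:
LRU simulation (capacity=4):
  1. access D: MISS. Cache (LRU->MRU): [D]
  2. access D: HIT. Cache (LRU->MRU): [D]
  3. access M: MISS. Cache (LRU->MRU): [D M]
  4. access M: HIT. Cache (LRU->MRU): [D M]
  5. access D: HIT. Cache (LRU->MRU): [M D]
  6. access M: HIT. Cache (LRU->MRU): [D M]
  7. access M: HIT. Cache (LRU->MRU): [D M]
  8. access D: HIT. Cache (LRU->MRU): [M D]
  9. access V: MISS. Cache (LRU->MRU): [M D V]
  10. access V: HIT. Cache (LRU->MRU): [M D V]
  11. access M: HIT. Cache (LRU->MRU): [D V M]
  12. access M: HIT. Cache (LRU->MRU): [D V M]
  13. access V: HIT. Cache (LRU->MRU): [D M V]
  14. access S: MISS. Cache (LRU->MRU): [D M V S]
  15. access T: MISS, evict D. Cache (LRU->MRU): [M V S T]
  16. access T: HIT. Cache (LRU->MRU): [M V S T]
  17. access M: HIT. Cache (LRU->MRU): [V S T M]
  18. access M: HIT. Cache (LRU->MRU): [V S T M]
  19. access S: HIT. Cache (LRU->MRU): [V T M S]
  20. access D: MISS, evict V. Cache (LRU->MRU): [T M S D]
  21. access D: HIT. Cache (LRU->MRU): [T M S D]
  22. access M: HIT. Cache (LRU->MRU): [T S D M]
  23. access W: MISS, evict T. Cache (LRU->MRU): [S D M W]
  24. access D: HIT. Cache (LRU->MRU): [S M W D]
  25. access D: HIT. Cache (LRU->MRU): [S M W D]
  26. access M: HIT. Cache (LRU->MRU): [S W D M]
  27. access T: MISS, evict S. Cache (LRU->MRU): [W D M T]
  28. access D: HIT. Cache (LRU->MRU): [W M T D]
  29. access T: HIT. Cache (LRU->MRU): [W M D T]
  30. access S: MISS, evict W. Cache (LRU->MRU): [M D T S]
  31. access M: HIT. Cache (LRU->MRU): [D T S M]
  32. access D: HIT. Cache (LRU->MRU): [T S M D]
  33. access T: HIT. Cache (LRU->MRU): [S M D T]
Total: 24 hits, 9 misses, 5 evictions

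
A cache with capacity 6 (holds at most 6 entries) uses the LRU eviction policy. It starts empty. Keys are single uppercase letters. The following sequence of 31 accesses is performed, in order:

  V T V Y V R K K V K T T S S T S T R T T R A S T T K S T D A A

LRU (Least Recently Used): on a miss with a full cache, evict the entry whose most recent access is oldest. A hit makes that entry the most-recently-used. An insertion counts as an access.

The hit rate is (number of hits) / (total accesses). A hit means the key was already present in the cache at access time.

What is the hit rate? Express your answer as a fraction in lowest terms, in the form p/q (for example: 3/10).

Answer: 23/31

Derivation:
LRU simulation (capacity=6):
  1. access V: MISS. Cache (LRU->MRU): [V]
  2. access T: MISS. Cache (LRU->MRU): [V T]
  3. access V: HIT. Cache (LRU->MRU): [T V]
  4. access Y: MISS. Cache (LRU->MRU): [T V Y]
  5. access V: HIT. Cache (LRU->MRU): [T Y V]
  6. access R: MISS. Cache (LRU->MRU): [T Y V R]
  7. access K: MISS. Cache (LRU->MRU): [T Y V R K]
  8. access K: HIT. Cache (LRU->MRU): [T Y V R K]
  9. access V: HIT. Cache (LRU->MRU): [T Y R K V]
  10. access K: HIT. Cache (LRU->MRU): [T Y R V K]
  11. access T: HIT. Cache (LRU->MRU): [Y R V K T]
  12. access T: HIT. Cache (LRU->MRU): [Y R V K T]
  13. access S: MISS. Cache (LRU->MRU): [Y R V K T S]
  14. access S: HIT. Cache (LRU->MRU): [Y R V K T S]
  15. access T: HIT. Cache (LRU->MRU): [Y R V K S T]
  16. access S: HIT. Cache (LRU->MRU): [Y R V K T S]
  17. access T: HIT. Cache (LRU->MRU): [Y R V K S T]
  18. access R: HIT. Cache (LRU->MRU): [Y V K S T R]
  19. access T: HIT. Cache (LRU->MRU): [Y V K S R T]
  20. access T: HIT. Cache (LRU->MRU): [Y V K S R T]
  21. access R: HIT. Cache (LRU->MRU): [Y V K S T R]
  22. access A: MISS, evict Y. Cache (LRU->MRU): [V K S T R A]
  23. access S: HIT. Cache (LRU->MRU): [V K T R A S]
  24. access T: HIT. Cache (LRU->MRU): [V K R A S T]
  25. access T: HIT. Cache (LRU->MRU): [V K R A S T]
  26. access K: HIT. Cache (LRU->MRU): [V R A S T K]
  27. access S: HIT. Cache (LRU->MRU): [V R A T K S]
  28. access T: HIT. Cache (LRU->MRU): [V R A K S T]
  29. access D: MISS, evict V. Cache (LRU->MRU): [R A K S T D]
  30. access A: HIT. Cache (LRU->MRU): [R K S T D A]
  31. access A: HIT. Cache (LRU->MRU): [R K S T D A]
Total: 23 hits, 8 misses, 2 evictions

Hit rate = 23/31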